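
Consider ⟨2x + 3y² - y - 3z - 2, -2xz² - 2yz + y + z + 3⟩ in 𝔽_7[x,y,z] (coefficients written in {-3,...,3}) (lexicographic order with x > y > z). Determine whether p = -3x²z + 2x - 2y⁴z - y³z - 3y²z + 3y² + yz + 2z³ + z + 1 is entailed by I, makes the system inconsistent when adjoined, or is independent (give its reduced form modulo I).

-3x²z + 2x - 2y⁴z - y³z - 3y²z + 3y² + yz + 2z³ + z + 1 lies in I (it reduces to 0).

First compute the reduced Gröbner basis of I by Buchberger's algorithm.
f_1 = 2x + 3y² - y - 3z - 2, LT = x.
f_2 = -2xz² - 2yz + y + z + 3, LT = xz².

S(f_1,f_2): lcm = xz². S = -2y²z² + 3yz² - yz - 3y + 2z³ - z² - 3z - 2.
  leading term y²z²: no divisor's leading term divides it; move -2y²z² to the remainder.
  leading term yz²: no divisor's leading term divides it; move 3yz² to the remainder.
  leading term yz: no divisor's leading term divides it; move -yz to the remainder.
  leading term y: no divisor's leading term divides it; move -3y to the remainder.
  leading term z³: no divisor's leading term divides it; move 2z³ to the remainder.
  leading term z²: no divisor's leading term divides it; move -z² to the remainder.
  leading term z: no divisor's leading term divides it; move -3z to the remainder.
  leading term 1: no divisor's leading term divides it; move -2 to the remainder.
  remainder -2y²z² + 3yz² - yz - 3y + 2z³ - z² - 3z - 2 ≠ 0; add h_3 = -2y²z² + 3yz² - yz - 3y + 2z³ - z² - 3z - 2 to the basis.

The other S-polynomials (S(f_1,h_3), S(f_2,h_3)) all reduce to 0 modulo the current basis, so we have a Gröbner basis.
Inter-reduce: drop elements whose leading term is divisible by another's, tail-reduce, and make monic.
Reduced Gröbner basis: {x - 2y² + 3y + 2z - 1, y²z² + 2yz² - 3yz - 2y - z³ - 3z² - 2z + 1}.
Label its elements g_1 = x - 2y² + 3y + 2z - 1, g_2 = y²z² + 2yz² - 3yz - 2y - z³ - 3z² - 2z + 1.

Reduce p = -3x²z + 2x - 2y⁴z - y³z - 3y²z + 3y² + yz + 2z³ + z + 1 modulo G:
  leading term x²z: subtract (-3xz)·g_1 from -3x²z + 2x - 2y⁴z - y³z - 3y²z + 3y² + yz + 2z³ + z + 1 → xy²z + 2xyz - xz² - 3xz + 2x - 2y⁴z - y³z - 3y²z + 3y² + yz + 2z³ + z + 1
  leading term xy²z: subtract (y²z)·g_1 from xy²z + 2xyz - xz² - 3xz + 2x - 2y⁴z - y³z - 3y²z + 3y² + yz + 2z³ + z + 1 → 2xyz - xz² - 3xz + 2x + 3y³z - 2y²z² - 2y²z + 3y² + yz + 2z³ + z + 1
  leading term xyz: subtract (2yz)·g_1 from 2xyz - xz² - 3xz + 2x + 3y³z - 2y²z² - 2y²z + 3y² + yz + 2z³ + z + 1 → -xz² - 3xz + 2x - 2y²z² - y²z + 3y² + 3yz² + 3yz + 2z³ + z + 1
  leading term xz²: subtract (-z²)·g_1 from -xz² - 3xz + 2x - 2y²z² - y²z + 3y² + 3yz² + 3yz + 2z³ + z + 1 → -3xz + 2x + 3y²z² - y²z + 3y² - yz² + 3yz - 3z³ - z² + z + 1
  leading term xz: subtract (-3z)·g_1 from -3xz + 2x + 3y²z² - y²z + 3y² - yz² + 3yz - 3z³ - z² + z + 1 → 2x + 3y²z² + 3y² - yz² - 2yz - 3z³ - 2z² - 2z + 1
  leading term x: subtract (2)·g_1 from 2x + 3y²z² + 3y² - yz² - 2yz - 3z³ - 2z² - 2z + 1 → 3y²z² - yz² - 2yz + y - 3z³ - 2z² + z + 3
  leading term y²z²: subtract (3)·g_2 from 3y²z² - yz² - 2yz + y - 3z³ - 2z² + z + 3 → 0
  normal form = 0.
Since the normal form is 0, p ∈ I.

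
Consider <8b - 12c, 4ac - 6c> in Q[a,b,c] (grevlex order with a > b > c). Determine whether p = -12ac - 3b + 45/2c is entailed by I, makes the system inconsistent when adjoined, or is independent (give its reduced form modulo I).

First compute the reduced Gröbner basis of I by Buchberger's algorithm.
f_1 = 8b - 12c, LT = b.
f_2 = 4ac - 6c, LT = ac.

The S-polynomials (S(f_1,f_2)) all reduce to 0 modulo the current basis, so we have a Gröbner basis.
Inter-reduce: drop elements whose leading term is divisible by another's, tail-reduce, and make monic.
Reduced Gröbner basis: {ac - 3/2c, b - 3/2c}.
Label its elements g_1 = ac - 3/2c, g_2 = b - 3/2c.

Reduce p = -12ac - 3b + 45/2c modulo G:
  leading term ac: subtract (-12)·g_1 from -12ac - 3b + 45/2c → -3b + 9/2c
  leading term b: subtract (-3)·g_2 from -3b + 9/2c → 0
  normal form = 0.
Since the normal form is 0, p ∈ I.

-12ac - 3b + 45/2c lies in I (it reduces to 0).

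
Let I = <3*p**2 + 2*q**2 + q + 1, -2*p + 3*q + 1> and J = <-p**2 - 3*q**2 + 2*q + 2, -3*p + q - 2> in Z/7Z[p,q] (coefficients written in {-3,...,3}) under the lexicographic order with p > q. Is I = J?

Yes, the ideals are equal.

Two ideals are equal iff their reduced Gröbner bases coincide (the reduced basis is unique for a fixed ordering).
Buchberger on the first generating set:
f_1 = 3*p**2 + 2*q**2 + q + 1, LT = p**2.
f_2 = -2*p + 3*q + 1, LT = p.

S(f_1,f_2): lcm = p**2. S = -2*p*q - 3*p + 3*q**2 - 2*q - 2.
  reduce S modulo (f_1, f_2):
  remainder 3*q ≠ 0; add g_3 = 3*q to the basis.

The other S-polynomials (S(f_1,g_3), S(f_2,g_3)) all reduce to 0 modulo the current basis, so we have a Gröbner basis.
Inter-reduce: drop elements whose leading term is divisible by another's, tail-reduce, and make monic.
Reduced Gröbner basis: {p + 3, q}.

Buchberger on the second generating set:
h_1 = -p**2 - 3*q**2 + 2*q + 2, LT = p**2.
h_2 = -3*p + q - 2, LT = p.

S(h_1,h_2): lcm = p**2. S = -2*p*q - 3*p + 3*q**2 - 2*q - 2.
  reduce S modulo (h_1, h_2):
  remainder 3*q ≠ 0; add k_3 = 3*q to the basis.

The other S-polynomials (S(h_1,k_3), S(h_2,k_3)) all reduce to 0 modulo the current basis, so we have a Gröbner basis.
Inter-reduce: drop elements whose leading term is divisible by another's, tail-reduce, and make monic.
Reduced Gröbner basis: {p + 3, q}.

These coincide, so the ideals are equal.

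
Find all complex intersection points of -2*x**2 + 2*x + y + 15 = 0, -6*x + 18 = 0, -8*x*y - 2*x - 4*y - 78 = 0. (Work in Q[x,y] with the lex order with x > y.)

{(3, -3)}

Compute a lex Gröbner basis by Buchberger's algorithm.
f_1 = -2*x**2 + 2*x + y + 15, LT = x**2.
f_2 = -6*x + 18, LT = x.
f_3 = -8*x*y - 2*x - 4*y - 78, LT = x*y.

S(f_1,f_2): lcm = x**2. S = 2*x - 1/2*y - 15/2.
  reduce S modulo (f_1, f_2, f_3):
  remainder -1/2*y - 3/2 ≠ 0; add h_4 = -1/2*y - 3/2 to the basis.

The other S-polynomials (S(f_1,f_3), S(f_2,f_3), S(f_1,h_4), S(f_2,h_4), S(f_3,h_4)) all reduce to 0 modulo the current basis, so we have a Gröbner basis.
Inter-reduce: drop elements whose leading term is divisible by another's, tail-reduce, and make monic.
Reduced Gröbner basis: {x - 3, y + 3}.

A lex Gröbner basis eliminates variables successively. Here y + 3 depends only on y, with roots {-3}; lifting each root through the earlier basis elements recovers the full solutions.
  y = -3: the earlier basis element becomes x - 3 = 0, giving x = 3 — point (3, -3).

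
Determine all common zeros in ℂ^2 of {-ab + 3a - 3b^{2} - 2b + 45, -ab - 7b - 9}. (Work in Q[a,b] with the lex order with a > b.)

{(-4, -3), (-14 - sqrt(22), 7/3 - sqrt(22)/3), (-14 + sqrt(22), sqrt(22)/3 + 7/3)}

Compute a lex Gröbner basis by Buchberger's algorithm.
f_1 = -ab + 3a - 3b^{2} - 2b + 45, LT = ab.
f_2 = -ab - 7b - 9, LT = ab.

S(f_1,f_2): lcm = ab. S = -3a + 3b^{2} - 5b - 54.
  leading term a: no divisor's leading term divides it; move -3a to the remainder.
  leading term b^{2}: no divisor's leading term divides it; move 3b^{2} to the remainder.
  leading term b: no divisor's leading term divides it; move -5b to the remainder.
  leading term 1: no divisor's leading term divides it; move -54 to the remainder.
  remainder -3a + 3b^{2} - 5b - 54 ≠ 0; add h_3 = -3a + 3b^{2} - 5b - 54 to the basis.

S(f_1,h_3): lcm = ab. S = -3a + b^{3} + \tfrac{4}{3}b^{2} - 16b - 45.
  leading term a: subtract (1)·h_3 from -3a + b^{3} + \tfrac{4}{3}b^{2} - 16b - 45 → b^{3} - \tfrac{5}{3}b^{2} - 11b + 9
  leading term b^{3}: no divisor's leading term divides it; move b^{3} to the remainder.
  leading term b^{2}: no divisor's leading term divides it; move -\tfrac{5}{3}b^{2} to the remainder.
  leading term b: no divisor's leading term divides it; move -11b to the remainder.
  leading term 1: no divisor's leading term divides it; move 9 to the remainder.
  remainder b^{3} - \tfrac{5}{3}b^{2} - 11b + 9 ≠ 0; add h_4 = b^{3} - \tfrac{5}{3}b^{2} - 11b + 9 to the basis.

The other S-polynomials (S(f_2,h_3), S(f_1,h_4), S(f_2,h_4), S(h_3,h_4)) all reduce to 0 modulo the current basis, so we have a Gröbner basis.
Inter-reduce: drop elements whose leading term is divisible by another's, tail-reduce, and make monic.
Reduced Gröbner basis: {a - b^{2} + \tfrac{5}{3}b + 18, b^{3} - \tfrac{5}{3}b^{2} - 11b + 9}.

Since the basis is lex-ordered, b^{3} - \tfrac{5}{3}b^{2} - 11b + 9 is univariate in b. Its roots are {-3, 7/3 - sqrt(22)/3, sqrt(22)/3 + 7/3}. Back-substituting each root into the other basis elements fixes the other coordinates.
  b = -3: the earlier basis element becomes a + 4 = 0, giving a = -4 — point (-4, -3).
  b = 7/3 - sqrt(22)/3: the earlier basis element becomes a + sqrt(22) + 14 = 0, giving a = -14 - sqrt(22) — point (-14 - sqrt(22), 7/3 - sqrt(22)/3).
  b = sqrt(22)/3 + 7/3: the earlier basis element becomes a - sqrt(22) + 14 = 0, giving a = -14 + sqrt(22) — point (-14 + sqrt(22), sqrt(22)/3 + 7/3).
Substituting each solution back into the original system confirms all equations vanish.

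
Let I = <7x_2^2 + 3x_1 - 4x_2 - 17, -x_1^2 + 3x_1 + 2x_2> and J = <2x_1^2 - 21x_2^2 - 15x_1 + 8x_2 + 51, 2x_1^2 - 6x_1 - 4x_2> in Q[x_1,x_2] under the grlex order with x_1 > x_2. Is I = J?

Yes, the ideals are equal.

Two ideals are equal iff their reduced Gröbner bases coincide (the reduced basis is unique for a fixed ordering).
Buchberger on the first generating set:
f_1 = 7x_2^2 + 3x_1 - 4x_2 - 17, LT = x_2^2.
f_2 = -x_1^2 + 3x_1 + 2x_2, LT = x_1^2.

The S-polynomials (S(f_1,f_2)) all reduce to 0 modulo the current basis, so we have a Gröbner basis.
Inter-reduce: drop elements whose leading term is divisible by another's, tail-reduce, and make monic.
Reduced Gröbner basis: {x_1^2 - 3x_1 - 2x_2, x_2^2 + 3/7x_1 - 4/7x_2 - 17/7}.

Buchberger on the second generating set:
h_1 = 2x_1^2 - 21x_2^2 - 15x_1 + 8x_2 + 51, LT = x_1^2.
h_2 = 2x_1^2 - 6x_1 - 4x_2, LT = x_1^2.

S(h_1,h_2): lcm = x_1^2. S = -21/2x_2^2 - 9/2x_1 + 6x_2 + 51/2.
  leading term x_2^2: no divisor's leading term divides it; move -21/2x_2^2 to the remainder.
  leading term x_1: no divisor's leading term divides it; move -9/2x_1 to the remainder.
  leading term x_2: no divisor's leading term divides it; move 6x_2 to the remainder.
  leading term 1: no divisor's leading term divides it; move 51/2 to the remainder.
  remainder -21/2x_2^2 - 9/2x_1 + 6x_2 + 51/2 ≠ 0; add k_3 = -21/2x_2^2 - 9/2x_1 + 6x_2 + 51/2 to the basis.

The other S-polynomials (S(h_1,k_3), S(h_2,k_3)) all reduce to 0 modulo the current basis, so we have a Gröbner basis.
Inter-reduce: drop elements whose leading term is divisible by another's, tail-reduce, and make monic.
Reduced Gröbner basis: {x_1^2 - 3x_1 - 2x_2, x_2^2 + 3/7x_1 - 4/7x_2 - 17/7}.

The two bases agree; hence the ideals are identical.
The same test decides containment: I ⊆ J iff every generator of I reduces to 0 modulo a Gröbner basis of J.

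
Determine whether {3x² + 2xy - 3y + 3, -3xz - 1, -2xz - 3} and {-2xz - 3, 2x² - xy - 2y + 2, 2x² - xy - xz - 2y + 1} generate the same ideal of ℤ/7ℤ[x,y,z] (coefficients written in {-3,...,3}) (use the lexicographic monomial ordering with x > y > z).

No, the ideals differ.

Two ideals are equal iff their reduced Gröbner bases coincide (the reduced basis is unique for a fixed ordering).
Buchberger on the first generating set:
f_1 = 3x² + 2xy - 3y + 3, LT = x².
f_2 = -3xz - 1, LT = xz.
f_3 = -2xz - 3, LT = xz.

S(f_1,f_2): lcm = x²z. S = 3xyz + 2x - yz + z.
  reduce S modulo (f_1, f_2, f_3):
  remainder 2x - yz - y + z ≠ 0; add g_4 = 2x - yz - y + z to the basis.

S(f_2,g_4): lcm = xz. S = -3yz² - 3yz + 3z² - 2.
  reduce S modulo (f_1, f_2, f_3, g_4):
  remainder -3yz² - 3yz + 3z² - 2 ≠ 0; add g_5 = -3yz² - 3yz + 3z² - 2 to the basis.

The other S-polynomials (S(f_1,f_3), S(f_2,f_3), S(f_1,g_4), S(f_3,g_4), S(f_1,g_5), S(f_2,g_5), S(f_3,g_5), S(g_4,g_5)) all reduce to 0 modulo the current basis, so we have a Gröbner basis.
Inter-reduce: drop elements whose leading term is divisible by another's, tail-reduce, and make monic.
Reduced Gröbner basis: {x + 3yz + 3y - 3z, yz² + yz - z² + 3}.

Buchberger on the second generating set:
h_1 = -2xz - 3, LT = xz.
h_2 = 2x² - xy - 2y + 2, LT = x².
h_3 = 2x² - xy - xz - 2y + 1, LT = x².

S(h_1,h_2): lcm = x²z. S = -3xyz - 2x + yz - z.
  reduce S modulo (h_1, h_2, h_3):
  remainder -2x + yz + y - z ≠ 0; add k_4 = -2x + yz + y - z to the basis.

S(h_1,h_3): lcm = x²z. S = -3xyz - 3xz² - 2x + yz + 3z.
  reduce S modulo (h_1, h_2, h_3, k_4):
  remainder -2z ≠ 0; add k_5 = -2z to the basis.

S(h_2,h_3): lcm = x². S = -3xz - 3.
  reduce S modulo (h_1, h_2, h_3, k_4, k_5):
  remainder -2 ≠ 0; add k_6 = -2 to the basis.

The other S-polynomials (S(h_1,k_4), S(h_2,k_4), S(h_3,k_4), S(h_1,k_5), S(h_2,k_5), S(h_3,k_5), S(k_4,k_5), S(h_1,k_6), S(h_2,k_6), S(h_3,k_6), S(k_4,k_6), S(k_5,k_6)) all reduce to 0 modulo the current basis, so we have a Gröbner basis.
Inter-reduce: drop elements whose leading term is divisible by another's, tail-reduce, and make monic.
Reduced Gröbner basis: {1}.

The bases are distinct; the ideals are different.
The same test decides containment: I ⊆ J iff every generator of I reduces to 0 modulo a Gröbner basis of J.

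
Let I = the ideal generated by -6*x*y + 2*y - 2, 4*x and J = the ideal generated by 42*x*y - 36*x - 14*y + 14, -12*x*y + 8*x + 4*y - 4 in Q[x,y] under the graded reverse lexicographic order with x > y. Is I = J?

Equality of ideals is decidable: compute both reduced Gröbner bases (unique for the ordering) and check whether they agree.
Buchberger on the first generating set:
f_1 = -6*x*y + 2*y - 2, LT = x*y.
f_2 = 4*x, LT = x.

S(f_1,f_2): lcm = x*y. S = -1/3*y + 1/3.
  leading term y: no divisor's leading term divides it; move -1/3*y to the remainder.
  leading term 1: no divisor's leading term divides it; move 1/3 to the remainder.
  remainder -1/3*y + 1/3 ≠ 0; add g_3 = -1/3*y + 1/3 to the basis.

S(f_1,g_3): lcm = x*y. S = x - 1/3*y + 1/3.
  leading term x: subtract (1/4)·f_2 from x - 1/3*y + 1/3 → -1/3*y + 1/3
  leading term y: subtract (1)·g_3 from -1/3*y + 1/3 → 0
  remainder 0.

S(f_2,g_3): leading monomials are coprime, so the S-polynomial reduces to 0 (Buchberger's first criterion).
Every S-polynomial of the final basis reduces to 0, so we have a Gröbner basis.
Inter-reduce: drop elements whose leading term is divisible by another's, tail-reduce, and make monic.
Reduced Gröbner basis: {x, y - 1}.

Buchberger on the second generating set:
h_1 = 42*x*y - 36*x - 14*y + 14, LT = x*y.
h_2 = -12*x*y + 8*x + 4*y - 4, LT = x*y.

S(h_1,h_2): lcm = x*y. S = -4/21*x.
  leading term x: no divisor's leading term divides it; move -4/21*x to the remainder.
  remainder -4/21*x ≠ 0; add k_3 = -4/21*x to the basis.

S(h_1,k_3): lcm = x*y. S = -6/7*x - 1/3*y + 1/3.
  leading term x: subtract (9/2)·k_3 from -6/7*x - 1/3*y + 1/3 → -1/3*y + 1/3
  leading term y: no divisor's leading term divides it; move -1/3*y to the remainder.
  leading term 1: no divisor's leading term divides it; move 1/3 to the remainder.
  remainder -1/3*y + 1/3 ≠ 0; add k_4 = -1/3*y + 1/3 to the basis.

S(h_2,k_3): lcm = x*y. S = -2/3*x - 1/3*y + 1/3.
  leading term x: subtract (7/2)·k_3 from -2/3*x - 1/3*y + 1/3 → -1/3*y + 1/3
  leading term y: subtract (1)·k_4 from -1/3*y + 1/3 → 0
  remainder 0.

S(h_1,k_4): lcm = x*y. S = 1/7*x - 1/3*y + 1/3.
  leading term x: subtract (-3/4)·k_3 from 1/7*x - 1/3*y + 1/3 → -1/3*y + 1/3
  leading term y: subtract (1)·k_4 from -1/3*y + 1/3 → 0
  remainder 0.

S(h_2,k_4): lcm = x*y. S = 1/3*x - 1/3*y + 1/3.
  leading term x: subtract (-7/4)·k_3 from 1/3*x - 1/3*y + 1/3 → -1/3*y + 1/3
  leading term y: subtract (1)·k_4 from -1/3*y + 1/3 → 0
  remainder 0.

S(k_3,k_4): leading monomials are coprime, so the S-polynomial reduces to 0 (Buchberger's first criterion).
Every S-polynomial of the final basis reduces to 0, so we have a Gröbner basis.
Inter-reduce: drop elements whose leading term is divisible by another's, tail-reduce, and make monic.
Reduced Gröbner basis: {x, y - 1}.

The two bases agree; hence the ideals are identical.

Yes, the ideals are equal.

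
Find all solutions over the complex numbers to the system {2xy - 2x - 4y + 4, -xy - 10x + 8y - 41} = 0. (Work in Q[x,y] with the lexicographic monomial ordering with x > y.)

{(-3, 1), (2, 61/6)}

Compute a lex Gröbner basis by Buchberger's algorithm.
f_1 = 2xy - 2x - 4y + 4, LT = xy.
f_2 = -xy - 10x + 8y - 41, LT = xy.

S(f_1,f_2): lcm = xy. S = -11x + 6y - 39.
  reduce S modulo (f_1, f_2):
  remainder -11x + 6y - 39 ≠ 0; add h_3 = -11x + 6y - 39 to the basis.

S(f_1,h_3): lcm = xy. S = -x + \tfrac{6}{11}y^{2} - \tfrac{61}{11}y + 2.
  reduce S modulo (f_1, f_2, h_3):
  remainder \tfrac{6}{11}y^{2} - \tfrac{67}{11}y + \tfrac{61}{11} ≠ 0; add h_4 = \tfrac{6}{11}y^{2} - \tfrac{67}{11}y + \tfrac{61}{11} to the basis.

The other S-polynomials (S(f_2,h_3), S(f_1,h_4), S(f_2,h_4), S(h_3,h_4)) all reduce to 0 modulo the current basis, so we have a Gröbner basis.
Inter-reduce: drop elements whose leading term is divisible by another's, tail-reduce, and make monic.
Reduced Gröbner basis: {x - \tfrac{6}{11}y + \tfrac{39}{11}, y^{2} - \tfrac{67}{6}y + \tfrac{61}{6}}.

Elimination: the polynomial y^{2} - \tfrac{67}{6}y + \tfrac{61}{6} lies in the elimination ideal for y, so y ∈ {1, 61/6}. For each such y, the remaining basis elements (now univariate) give the rest of the solution.
  y = 1: the earlier basis element becomes x + 3 = 0, giving x = -3 — point (-3, 1).
  y = 61/6: the earlier basis element becomes x - 2 = 0, giving x = 2 — point (2, 61/6).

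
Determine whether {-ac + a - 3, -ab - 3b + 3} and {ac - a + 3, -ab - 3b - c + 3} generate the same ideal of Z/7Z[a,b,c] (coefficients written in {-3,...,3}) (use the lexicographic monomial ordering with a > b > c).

Equality of ideals is decidable: compute both reduced Gröbner bases (unique for the ordering) and check whether they agree.
Buchberger on the first generating set:
f_1 = -ac + a - 3, LT = ac.
f_2 = -ab - 3b + 3, LT = ab.

S(f_1,f_2): lcm = abc. S = -ab - 3bc + 3b + 3c.
  reduce S modulo (f_1, f_2):
  remainder -3bc - b + 3c - 3 ≠ 0; add g_3 = -3bc - b + 3c - 3 to the basis.

The other S-polynomials (S(f_1,g_3), S(f_2,g_3)) all reduce to 0 modulo the current basis, so we have a Gröbner basis.
Inter-reduce: drop elements whose leading term is divisible by another's, tail-reduce, and make monic.
Reduced Gröbner basis: {ab + 3b - 3, ac - a + 3, bc - 2b - c + 1}.

Buchberger on the second generating set:
h_1 = ac - a + 3, LT = ac.
h_2 = -ab - 3b - c + 3, LT = ab.

S(h_1,h_2): lcm = abc. S = -ab - 3bc + 3b - c^{2} + 3c.
  reduce S modulo (h_1, h_2):
  remainder -3bc - b - c^{2} - 3c - 3 ≠ 0; add k_3 = -3bc - b - c^{2} - 3c - 3 to the basis.

The other S-polynomials (S(h_1,k_3), S(h_2,k_3)) all reduce to 0 modulo the current basis, so we have a Gröbner basis.
Inter-reduce: drop elements whose leading term is divisible by another's, tail-reduce, and make monic.
Reduced Gröbner basis: {ab + 3b + c - 3, ac - a + 3, bc - 2b - 2c^{2} + c + 1}.

The bases are distinct; the ideals are different.

No, the ideals differ.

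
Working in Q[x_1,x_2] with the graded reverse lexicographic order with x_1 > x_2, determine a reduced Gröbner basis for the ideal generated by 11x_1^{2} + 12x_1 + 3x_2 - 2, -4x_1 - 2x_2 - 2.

G = {x_2^{2} + \tfrac{10}{11}x_2 - \tfrac{21}{11}, x_1 + \tfrac{1}{2}x_2 + \tfrac{1}{2}}

f_1 = 11x_1^{2} + 12x_1 + 3x_2 - 2, LT = x_1^{2}.
f_2 = -4x_1 - 2x_2 - 2, LT = x_1.

S(f_1,f_2): lcm = x_1^{2}. S = -\tfrac{1}{2}x_1x_2 + \tfrac{13}{22}x_1 + \tfrac{3}{11}x_2 - \tfrac{2}{11}.
  leading term x_1x_2: subtract (\tfrac{1}{8}x_2)·f_2 from -\tfrac{1}{2}x_1x_2 + \tfrac{13}{22}x_1 + \tfrac{3}{11}x_2 - \tfrac{2}{11} → \tfrac{1}{4}x_2^{2} + \tfrac{13}{22}x_1 + \tfrac{23}{44}x_2 - \tfrac{2}{11}
  leading term x_2^{2}: no divisor's leading term divides it; move \tfrac{1}{4}x_2^{2} to the remainder.
  leading term x_1: subtract (-\tfrac{13}{88})·f_2 from \tfrac{13}{22}x_1 + \tfrac{23}{44}x_2 - \tfrac{2}{11} → \tfrac{5}{22}x_2 - \tfrac{21}{44}
  leading term x_2: no divisor's leading term divides it; move \tfrac{5}{22}x_2 to the remainder.
  leading term 1: no divisor's leading term divides it; move -\tfrac{21}{44} to the remainder.
  remainder \tfrac{1}{4}x_2^{2} + \tfrac{5}{22}x_2 - \tfrac{21}{44} ≠ 0; add g_3 = \tfrac{1}{4}x_2^{2} + \tfrac{5}{22}x_2 - \tfrac{21}{44} to the basis.

The other S-polynomials (S(f_1,g_3), S(f_2,g_3)) all reduce to 0 modulo the current basis, so we have a Gröbner basis.
Inter-reduce: drop elements whose leading term is divisible by another's, tail-reduce, and make monic.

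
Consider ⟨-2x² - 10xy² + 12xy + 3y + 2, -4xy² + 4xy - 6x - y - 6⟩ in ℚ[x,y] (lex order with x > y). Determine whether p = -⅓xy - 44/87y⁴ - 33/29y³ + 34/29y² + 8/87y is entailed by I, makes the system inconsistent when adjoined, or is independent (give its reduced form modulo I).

-⅓xy - 44/87y⁴ - 33/29y³ + 34/29y² + 8/87y lies in I (it reduces to 0).

First compute the reduced Gröbner basis of I by Buchberger's algorithm.
f_1 = -2x² - 10xy² + 12xy + 3y + 2, LT = x².
f_2 = -4xy² + 4xy - 6x - y - 6, LT = xy².

S(f_1,f_2): lcm = x²y². S = x²y - 3/2x² + 5xy⁴ - 6xy³ - ¼xy - 3/2x - 3/2y³ - y².
  leading term x²y: subtract (-½y)·f_1 from x²y - 3/2x² + 5xy⁴ - 6xy³ - ¼xy - 3/2x - 3/2y³ - y² → -3/2x² + 5xy⁴ - 11xy³ + 6xy² - ¼xy - 3/2x - 3/2y³ + ½y² + y
  leading term x²: subtract (¾)·f_1 from -3/2x² + 5xy⁴ - 11xy³ + 6xy² - ¼xy - 3/2x - 3/2y³ + ½y² + y → 5xy⁴ - 11xy³ + 27/2xy² - 37/4xy - 3/2x - 3/2y³ + ½y² - 5/4y - 3/2
  leading term xy⁴: subtract (-5/4y²)·f_2 from 5xy⁴ - 11xy³ + 27/2xy² - 37/4xy - 3/2x - 3/2y³ + ½y² - 5/4y - 3/2 → -6xy³ + 6xy² - 37/4xy - 3/2x - 11/4y³ - 7y² - 5/4y - 3/2
  leading term xy³: subtract (3/2y)·f_2 from -6xy³ + 6xy² - 37/4xy - 3/2x - 11/4y³ - 7y² - 5/4y - 3/2 → -¼xy - 3/2x - 11/4y³ - 11/2y² + 31/4y - 3/2
  leading term xy: no divisor's leading term divides it; move -¼xy to the remainder.
  leading term x: no divisor's leading term divides it; move -3/2x to the remainder.
  leading term y³: no divisor's leading term divides it; move -11/4y³ to the remainder.
  leading term y²: no divisor's leading term divides it; move -11/2y² to the remainder.
  leading term y: no divisor's leading term divides it; move 31/4y to the remainder.
  leading term 1: no divisor's leading term divides it; move -3/2 to the remainder.
  remainder -¼xy - 3/2x - 11/4y³ - 11/2y² + 31/4y - 3/2 ≠ 0; add h_3 = -¼xy - 3/2x - 11/4y³ - 11/2y² + 31/4y - 3/2 to the basis.

S(f_2,h_3): lcm = xy². S = -7xy + 3/2x - 11y⁴ - 22y³ + 31y² - 23/4y + 3/2.
  leading term xy: subtract (28)·h_3 from -7xy + 3/2x - 11y⁴ - 22y³ + 31y² - 23/4y + 3/2 → 87/2x - 11y⁴ + 55y³ + 185y² - 891/4y + 87/2
  leading term x: no divisor's leading term divides it; move 87/2x to the remainder.
  leading term y⁴: no divisor's leading term divides it; move -11y⁴ to the remainder.
  leading term y³: no divisor's leading term divides it; move 55y³ to the remainder.
  leading term y²: no divisor's leading term divides it; move 185y² to the remainder.
  leading term y: no divisor's leading term divides it; move -891/4y to the remainder.
  leading term 1: no divisor's leading term divides it; move 87/2 to the remainder.
  remainder 87/2x - 11y⁴ + 55y³ + 185y² - 891/4y + 87/2 ≠ 0; add h_4 = 87/2x - 11y⁴ + 55y³ + 185y² - 891/4y + 87/2 to the basis.

S(f_2,h_4): lcm = xy². S = -xy + 3/2x + 22/87y⁶ - 110/87y⁵ - 370/87y⁴ + 297/58y³ - y² + ¼y + 3/2.
  leading term xy: subtract (4)·h_3 from -xy + 3/2x + 22/87y⁶ - 110/87y⁵ - 370/87y⁴ + 297/58y³ - y² + ¼y + 3/2 → 15/2x + 22/87y⁶ - 110/87y⁵ - 370/87y⁴ + 935/58y³ + 21y² - 123/4y + 15/2
  leading term x: subtract (5/29)·h_4 from 15/2x + 22/87y⁶ - 110/87y⁵ - 370/87y⁴ + 935/58y³ + 21y² - 123/4y + 15/2 → 22/87y⁶ - 110/87y⁵ - 205/87y⁴ + 385/58y³ - 316/29y² + 222/29y
  leading term y⁶: no divisor's leading term divides it; move 22/87y⁶ to the remainder.
  leading term y⁵: no divisor's leading term divides it; move -110/87y⁵ to the remainder.
  leading term y⁴: no divisor's leading term divides it; move -205/87y⁴ to the remainder.
  leading term y³: no divisor's leading term divides it; move 385/58y³ to the remainder.
  leading term y²: no divisor's leading term divides it; move -316/29y² to the remainder.
  leading term y: no divisor's leading term divides it; move 222/29y to the remainder.
  remainder 22/87y⁶ - 110/87y⁵ - 205/87y⁴ + 385/58y³ - 316/29y² + 222/29y ≠ 0; add h_5 = 22/87y⁶ - 110/87y⁵ - 205/87y⁴ + 385/58y³ - 316/29y² + 222/29y to the basis.

S(h_3,h_4): lcm = xy. S = 6x + 22/87y⁵ - 110/87y⁴ + 587/87y³ + 1573/58y² - 32y + 6.
  leading term x: subtract (4/29)·h_4 from 6x + 22/87y⁵ - 110/87y⁴ + 587/87y³ + 1573/58y² - 32y + 6 → 22/87y⁵ + 22/87y⁴ - 73/87y³ + 93/58y² - 37/29y
  leading term y⁵: no divisor's leading term divides it; move 22/87y⁵ to the remainder.
  leading term y⁴: no divisor's leading term divides it; move 22/87y⁴ to the remainder.
  leading term y³: no divisor's leading term divides it; move -73/87y³ to the remainder.
  leading term y²: no divisor's leading term divides it; move 93/58y² to the remainder.
  leading term y: no divisor's leading term divides it; move -37/29y to the remainder.
  remainder 22/87y⁵ + 22/87y⁴ - 73/87y³ + 93/58y² - 37/29y ≠ 0; add h_6 = 22/87y⁵ + 22/87y⁴ - 73/87y³ + 93/58y² - 37/29y to the basis.

The other S-polynomials (S(f_1,h_3), S(f_1,h_4), S(f_1,h_5), S(f_2,h_5), S(h_3,h_5), S(h_4,h_5), S(f_1,h_6), S(f_2,h_6), S(h_3,h_6), S(h_4,h_6), S(h_5,h_6)) all reduce to 0 modulo the current basis, so we have a Gröbner basis.
Inter-reduce: drop elements whose leading term is divisible by another's, tail-reduce, and make monic.
Reduced Gröbner basis: {x - 22/87y⁴ + 110/87y³ + 370/87y² - 297/58y + 1, y⁵ + y⁴ - 73/22y³ + 279/44y² - 111/22y}.
Label its elements g_1 = x - 22/87y⁴ + 110/87y³ + 370/87y² - 297/58y + 1, g_2 = y⁵ + y⁴ - 73/22y³ + 279/44y² - 111/22y.

Reduce p = -⅓xy - 44/87y⁴ - 33/29y³ + 34/29y² + 8/87y modulo G:
  leading term xy: subtract (-⅓y)·g_1 from -⅓xy - 44/87y⁴ - 33/29y³ + 34/29y² + 8/87y → -22/261y⁵ - 22/261y⁴ + 73/261y³ - 31/58y² + 37/87y
  leading term y⁵: subtract (-22/261)·g_2 from -22/261y⁵ - 22/261y⁴ + 73/261y³ - 31/58y² + 37/87y → 0
  normal form = 0.
Since the normal form is 0, p ∈ I.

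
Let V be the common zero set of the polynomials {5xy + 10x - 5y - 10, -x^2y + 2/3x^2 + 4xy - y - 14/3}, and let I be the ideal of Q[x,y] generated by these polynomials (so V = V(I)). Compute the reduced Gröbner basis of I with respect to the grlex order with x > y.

f_1 = 5xy + 10x - 5y - 10, LT = xy.
f_2 = -x^2y + 2/3x^2 + 4xy - y - 14/3, LT = x^2y.

S(f_1,f_2): lcm = x^2y. S = 8/3x^2 + 3xy - 2x - y - 14/3.
  leading term x^2: no divisor's leading term divides it; move 8/3x^2 to the remainder.
  leading term xy: subtract (3/5)·f_1 from 3xy - 2x - y - 14/3 → -8x + 2y + 4/3
  leading term x: no divisor's leading term divides it; move -8x to the remainder.
  leading term y: no divisor's leading term divides it; move 2y to the remainder.
  leading term 1: no divisor's leading term divides it; move 4/3 to the remainder.
  remainder 8/3x^2 - 8x + 2y + 4/3 ≠ 0; add g_3 = 8/3x^2 - 8x + 2y + 4/3 to the basis.

S(f_1,g_3): lcm = x^2y. S = 2x^2 + 2xy - 3/4y^2 - 2x - 1/2y.
  leading term x^2: subtract (3/4)·g_3 from 2x^2 + 2xy - 3/4y^2 - 2x - 1/2y → 2xy - 3/4y^2 + 4x - 2y - 1
  leading term xy: subtract (2/5)·f_1 from 2xy - 3/4y^2 + 4x - 2y - 1 → -3/4y^2 + 3
  leading term y^2: no divisor's leading term divides it; move -3/4y^2 to the remainder.
  leading term 1: no divisor's leading term divides it; move 3 to the remainder.
  remainder -3/4y^2 + 3 ≠ 0; add g_4 = -3/4y^2 + 3 to the basis.

S(f_2,g_3): lcm = x^2y. S = -2/3x^2 - xy - 3/4y^2 + 1/2y + 14/3.
  leading term x^2: subtract (-1/4)·g_3 from -2/3x^2 - xy - 3/4y^2 + 1/2y + 14/3 → -xy - 3/4y^2 - 2x + y + 5
  leading term xy: subtract (-1/5)·f_1 from -xy - 3/4y^2 - 2x + y + 5 → -3/4y^2 + 3
  leading term y^2: subtract (1)·g_4 from -3/4y^2 + 3 → 0
  remainder 0.

S(f_1,g_4): lcm = xy^2. S = 2xy - y^2 + 4x - 2y.
  leading term xy: subtract (2/5)·f_1 from 2xy - y^2 + 4x - 2y → -y^2 + 4
  leading term y^2: subtract (4/3)·g_4 from -y^2 + 4 → 0
  remainder 0.

S(f_2,g_4): lcm = x^2y^2. S = -2/3x^2y - 4xy^2 + 4x^2 + y^2 + 14/3y.
  leading term x^2y: subtract (-2/15x)·f_1 from -2/3x^2y - 4xy^2 + 4x^2 + y^2 + 14/3y → -4xy^2 + 16/3x^2 - 2/3xy + y^2 - 4/3x + 14/3y
  leading term xy^2: subtract (-4/5y)·f_1 from -4xy^2 + 16/3x^2 - 2/3xy + y^2 - 4/3x + 14/3y → 16/3x^2 + 22/3xy - 3y^2 - 4/3x - 10/3y
  leading term x^2: subtract (2)·g_3 from 16/3x^2 + 22/3xy - 3y^2 - 4/3x - 10/3y → 22/3xy - 3y^2 + 44/3x - 22/3y - 8/3
  leading term xy: subtract (22/15)·f_1 from 22/3xy - 3y^2 + 44/3x - 22/3y - 8/3 → -3y^2 + 12
  leading term y^2: subtract (4)·g_4 from -3y^2 + 12 → 0
  remainder 0.

S(g_3,g_4): leading monomials are coprime, so the S-polynomial reduces to 0 (Buchberger's first criterion).
Every S-polynomial of the final basis reduces to 0, so we have a Gröbner basis.
Inter-reduce: drop elements whose leading term is divisible by another's, tail-reduce, and make monic.

G = {x^2 - 3x + 3/4y + 1/2, xy + 2x - y - 2, y^2 - 4}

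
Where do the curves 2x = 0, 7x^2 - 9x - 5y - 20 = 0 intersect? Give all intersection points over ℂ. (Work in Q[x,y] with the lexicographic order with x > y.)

{(0, -4)}

Compute a lex Gröbner basis by Buchberger's algorithm.
f_1 = 2x, LT = x.
f_2 = 7x^2 - 9x - 5y - 20, LT = x^2.

S(f_1,f_2): lcm = x^2. S = 9/7x + 5/7y + 20/7.
  leading term x: subtract (9/14)·f_1 from 9/7x + 5/7y + 20/7 → 5/7y + 20/7
  leading term y: no divisor's leading term divides it; move 5/7y to the remainder.
  leading term 1: no divisor's leading term divides it; move 20/7 to the remainder.
  remainder 5/7y + 20/7 ≠ 0; add h_3 = 5/7y + 20/7 to the basis.

The other S-polynomials (S(f_1,h_3), S(f_2,h_3)) all reduce to 0 modulo the current basis, so we have a Gröbner basis.
Inter-reduce: drop elements whose leading term is divisible by another's, tail-reduce, and make monic.
Reduced Gröbner basis: {x, y + 4}.

Elimination: the polynomial y + 4 lies in the elimination ideal for y, so y ∈ {-4}. For each such y, the remaining basis elements (now univariate) give the rest of the solution.
  y = -4: the earlier basis element becomes x = 0, giving x = 0 — point (0, -4).
Substituting each solution back into the original system confirms all equations vanish.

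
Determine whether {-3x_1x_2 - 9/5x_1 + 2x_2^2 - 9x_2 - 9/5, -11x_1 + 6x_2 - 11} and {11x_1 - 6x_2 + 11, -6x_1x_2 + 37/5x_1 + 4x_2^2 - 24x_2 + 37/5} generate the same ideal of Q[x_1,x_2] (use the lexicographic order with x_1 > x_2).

Two ideals are equal iff their reduced Gröbner bases coincide (the reduced basis is unique for a fixed ordering).
Buchberger on the first generating set:
f_1 = -3x_1x_2 - 9/5x_1 + 2x_2^2 - 9x_2 - 9/5, LT = x_1x_2.
f_2 = -11x_1 + 6x_2 - 11, LT = x_1.

S(f_1,f_2): lcm = x_1x_2. S = 3/5x_1 - 4/33x_2^2 + 2x_2 + 3/5.
  leading term x_1: subtract (-3/55)·f_2 from 3/5x_1 - 4/33x_2^2 + 2x_2 + 3/5 → -4/33x_2^2 + 128/55x_2
  leading term x_2^2: no divisor's leading term divides it; move -4/33x_2^2 to the remainder.
  leading term x_2: no divisor's leading term divides it; move 128/55x_2 to the remainder.
  remainder -4/33x_2^2 + 128/55x_2 ≠ 0; add g_3 = -4/33x_2^2 + 128/55x_2 to the basis.

S(f_1,g_3): lcm = x_1x_2^2. S = 99/5x_1x_2 - 2/3x_2^3 + 3x_2^2 + 3/5x_2.
  leading term x_1x_2: subtract (-33/5)·f_1 from 99/5x_1x_2 - 2/3x_2^3 + 3x_2^2 + 3/5x_2 → -297/25x_1 - 2/3x_2^3 + 81/5x_2^2 - 294/5x_2 - 297/25
  leading term x_1: subtract (27/25)·f_2 from -297/25x_1 - 2/3x_2^3 + 81/5x_2^2 - 294/5x_2 - 297/25 → -2/3x_2^3 + 81/5x_2^2 - 1632/25x_2
  leading term x_2^3: subtract (11/2x_2)·g_3 from -2/3x_2^3 + 81/5x_2^2 - 1632/25x_2 → 17/5x_2^2 - 1632/25x_2
  leading term x_2^2: subtract (-561/20)·g_3 from 17/5x_2^2 - 1632/25x_2 → 0
  remainder 0.

S(f_2,g_3): leading monomials are coprime, so the S-polynomial reduces to 0 (Buchberger's first criterion).
Every S-polynomial of the final basis reduces to 0, so we have a Gröbner basis.
Inter-reduce: drop elements whose leading term is divisible by another's, tail-reduce, and make monic.
Reduced Gröbner basis: {x_1 - 6/11x_2 + 1, x_2^2 - 96/5x_2}.

Buchberger on the second generating set:
h_1 = 11x_1 - 6x_2 + 11, LT = x_1.
h_2 = -6x_1x_2 + 37/5x_1 + 4x_2^2 - 24x_2 + 37/5, LT = x_1x_2.

S(h_1,h_2): lcm = x_1x_2. S = 37/30x_1 + 4/33x_2^2 - 3x_2 + 37/30.
  leading term x_1: subtract (37/330)·h_1 from 37/30x_1 + 4/33x_2^2 - 3x_2 + 37/30 → 4/33x_2^2 - 128/55x_2
  leading term x_2^2: no divisor's leading term divides it; move 4/33x_2^2 to the remainder.
  leading term x_2: no divisor's leading term divides it; move -128/55x_2 to the remainder.
  remainder 4/33x_2^2 - 128/55x_2 ≠ 0; add k_3 = 4/33x_2^2 - 128/55x_2 to the basis.

S(h_1,k_3): leading monomials are coprime, so the S-polynomial reduces to 0 (Buchberger's first criterion).
S(h_2,k_3): lcm = x_1x_2^2. S = 539/30x_1x_2 - 2/3x_2^3 + 4x_2^2 - 37/30x_2.
  leading term x_1x_2: subtract (49/30x_2)·h_1 from 539/30x_1x_2 - 2/3x_2^3 + 4x_2^2 - 37/30x_2 → -2/3x_2^3 + 69/5x_2^2 - 96/5x_2
  leading term x_2^3: subtract (-11/2x_2)·k_3 from -2/3x_2^3 + 69/5x_2^2 - 96/5x_2 → x_2^2 - 96/5x_2
  leading term x_2^2: subtract (33/4)·k_3 from x_2^2 - 96/5x_2 → 0
  remainder 0.

Every S-polynomial of the final basis reduces to 0, so we have a Gröbner basis.
Inter-reduce: drop elements whose leading term is divisible by another's, tail-reduce, and make monic.
Reduced Gröbner basis: {x_1 - 6/11x_2 + 1, x_2^2 - 96/5x_2}.

Same reduced basis, so the two generating sets span the same ideal.
The choice of monomial ordering does not affect the verdict — as long as both bases are computed under the same ordering, their equality decides ideal equality.

Yes, the ideals are equal.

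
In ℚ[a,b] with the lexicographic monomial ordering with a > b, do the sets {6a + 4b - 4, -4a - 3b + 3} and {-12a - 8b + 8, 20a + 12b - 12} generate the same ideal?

Two ideals are equal iff their reduced Gröbner bases coincide (the reduced basis is unique for a fixed ordering).
Buchberger on the first generating set:
f_1 = 6a + 4b - 4, LT = a.
f_2 = -4a - 3b + 3, LT = a.

S(f_1,f_2): lcm = a. S = -1/12b + 1/12.
  leading term b: no divisor's leading term divides it; move -1/12b to the remainder.
  leading term 1: no divisor's leading term divides it; move 1/12 to the remainder.
  remainder -1/12b + 1/12 ≠ 0; add g_3 = -1/12b + 1/12 to the basis.

S(f_1,g_3): leading monomials are coprime, so the S-polynomial reduces to 0 (Buchberger's first criterion).
S(f_2,g_3): leading monomials are coprime, so the S-polynomial reduces to 0 (Buchberger's first criterion).
Every S-polynomial of the final basis reduces to 0, so we have a Gröbner basis.
Inter-reduce: drop elements whose leading term is divisible by another's, tail-reduce, and make monic.
Reduced Gröbner basis: {a, b - 1}.

Buchberger on the second generating set:
h_1 = -12a - 8b + 8, LT = a.
h_2 = 20a + 12b - 12, LT = a.

S(h_1,h_2): lcm = a. S = 1/15b - 1/15.
  leading term b: no divisor's leading term divides it; move 1/15b to the remainder.
  leading term 1: no divisor's leading term divides it; move -1/15 to the remainder.
  remainder 1/15b - 1/15 ≠ 0; add k_3 = 1/15b - 1/15 to the basis.

S(h_1,k_3): leading monomials are coprime, so the S-polynomial reduces to 0 (Buchberger's first criterion).
S(h_2,k_3): leading monomials are coprime, so the S-polynomial reduces to 0 (Buchberger's first criterion).
Every S-polynomial of the final basis reduces to 0, so we have a Gröbner basis.
Inter-reduce: drop elements whose leading term is divisible by another's, tail-reduce, and make monic.
Reduced Gröbner basis: {a, b - 1}.

Same reduced basis, so the two generating sets span the same ideal.

Yes, the ideals are equal.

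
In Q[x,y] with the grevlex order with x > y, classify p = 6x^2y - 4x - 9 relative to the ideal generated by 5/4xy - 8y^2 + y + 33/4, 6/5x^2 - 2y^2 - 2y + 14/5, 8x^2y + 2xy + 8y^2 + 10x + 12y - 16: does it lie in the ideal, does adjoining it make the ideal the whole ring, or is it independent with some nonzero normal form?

Adjoining 6x^2y - 4x - 9 makes the ideal the whole ring: the system is inconsistent.

First compute the reduced Gröbner basis of I by Buchberger's algorithm.
f_1 = 5/4xy - 8y^2 + y + 33/4, LT = xy.
f_2 = 6/5x^2 - 2y^2 - 2y + 14/5, LT = x^2.
f_3 = 8x^2y + 2xy + 8y^2 + 10x + 12y - 16, LT = x^2y.

S(f_1,f_2): lcm = x^2y. S = -32/5xy^2 + 5/3y^3 + 4/5xy + 5/3y^2 + 33/5x - 7/3y.
  reduce S modulo (f_1, f_2, f_3):
  remainder -2947/75y^3 + 893/75y^2 + 33/5x + 589/15y - 132/25 ≠ 0; add h_4 = -2947/75y^3 + 893/75y^2 + 33/5x + 589/15y - 132/25 to the basis.

S(f_1,f_3): lcm = x^2y. S = -32/5xy^2 + 11/20xy - y^2 + 107/20x - 3/2y + 2.
  reduce S modulo (f_1, f_2, f_3, h_4):
  remainder -70311/14735y^2 - 18035/11788x - 18631/29470y + 228331/58940 ≠ 0; add h_5 = -70311/14735y^2 - 18035/11788x - 18631/29470y + 228331/58940 to the basis.

S(f_3,h_4): lcm = x^2y^3. S = 893/2947x^2y^2 + 1/4xy^3 + y^4 + 495/2947x^3 + 2945/2947x^2y + 5/4xy^2 + 3/2y^3 - 396/2947x^2 - 2y^2.
  reduce S modulo (f_1, f_2, f_3, h_4, h_5):
  remainder -2274970004569/3256733896528x - 1027183915399/1628366948264y - 4502085179/66463957072 ≠ 0; add h_6 = -2274970004569/3256733896528x - 1027183915399/1628366948264y - 4502085179/66463957072 to the basis.

S(f_1,h_5): lcm = xy^2. S = -32/5y^3 - 90175/281244x^2 - 18631/140622xy + 4/5y^2 + 228331/281244x + 33/5y.
  reduce S modulo (f_1, f_2, f_3, h_4, h_5, h_6):
  remainder -367050312181471835/959732495947505754y + 367050312181471835/959732495947505754 ≠ 0; add h_7 = -367050312181471835/959732495947505754y + 367050312181471835/959732495947505754 to the basis.

The other S-polynomials (S(f_2,f_3), S(f_1,h_4), S(f_2,h_4), S(f_2,h_5), S(f_3,h_5), S(h_4,h_5), S(f_1,h_6), S(f_2,h_6), S(f_3,h_6), S(h_4,h_6), S(h_5,h_6), S(f_1,h_7), S(f_2,h_7), S(f_3,h_7), S(h_4,h_7), S(h_5,h_7), S(h_6,h_7)) all reduce to 0 modulo the current basis, so we have a Gröbner basis.
Inter-reduce: drop elements whose leading term is divisible by another's, tail-reduce, and make monic.
Reduced Gröbner basis: {x + 1, y - 1}.
Label its elements g_1 = x + 1, g_2 = y - 1.

Reduce p = 6x^2y - 4x - 9 modulo G:
  leading term x^2y: subtract (6xy)·g_1 from 6x^2y - 4x - 9 → -6xy - 4x - 9
  leading term xy: subtract (-6y)·g_1 from -6xy - 4x - 9 → -4x + 6y - 9
  leading term x: subtract (-4)·g_1 from -4x + 6y - 9 → 6y - 5
  leading term y: subtract (6)·g_2 from 6y - 5 → 1
  leading term 1: no divisor's leading term divides it; move 1 to the remainder.
  normal form = 1.
The normal form is nonzero, so p ∉ I. Since p minus its normal form lies in I, I + (p) = I + (r) where r = 1; decide whether this ideal is the whole ring.
Here r = 1 is a nonzero constant, hence a unit: 1 ∈ I + (p), the Gröbner basis of I + (p) is {1}, and the enlarged system has no common solution — adjoining p is inconsistent.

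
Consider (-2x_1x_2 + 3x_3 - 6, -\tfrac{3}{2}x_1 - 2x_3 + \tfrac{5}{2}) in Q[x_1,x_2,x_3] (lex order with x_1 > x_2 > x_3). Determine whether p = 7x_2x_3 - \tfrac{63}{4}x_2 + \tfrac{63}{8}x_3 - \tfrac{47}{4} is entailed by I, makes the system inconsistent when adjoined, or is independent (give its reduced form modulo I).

7x_2x_3 - \tfrac{63}{4}x_2 + \tfrac{63}{8}x_3 - \tfrac{47}{4} is independent of I; its normal form modulo I is -7x_2 + 4.

First compute the reduced Gröbner basis of I by Buchberger's algorithm.
f_1 = -2x_1x_2 + 3x_3 - 6, LT = x_1x_2.
f_2 = -\tfrac{3}{2}x_1 - 2x_3 + \tfrac{5}{2}, LT = x_1.

S(f_1,f_2): lcm = x_1x_2. S = -\tfrac{4}{3}x_2x_3 + \tfrac{5}{3}x_2 - \tfrac{3}{2}x_3 + 3.
  reduce S modulo (f_1, f_2):
  remainder -\tfrac{4}{3}x_2x_3 + \tfrac{5}{3}x_2 - \tfrac{3}{2}x_3 + 3 ≠ 0; add h_3 = -\tfrac{4}{3}x_2x_3 + \tfrac{5}{3}x_2 - \tfrac{3}{2}x_3 + 3 to the basis.

The other S-polynomials (S(f_1,h_3), S(f_2,h_3)) all reduce to 0 modulo the current basis, so we have a Gröbner basis.
Inter-reduce: drop elements whose leading term is divisible by another's, tail-reduce, and make monic.
Reduced Gröbner basis: {x_1 + \tfrac{4}{3}x_3 - \tfrac{5}{3}, x_2x_3 - \tfrac{5}{4}x_2 + \tfrac{9}{8}x_3 - \tfrac{9}{4}}.
Label its elements g_1 = x_1 + \tfrac{4}{3}x_3 - \tfrac{5}{3}, g_2 = x_2x_3 - \tfrac{5}{4}x_2 + \tfrac{9}{8}x_3 - \tfrac{9}{4}.

Reduce p = 7x_2x_3 - \tfrac{63}{4}x_2 + \tfrac{63}{8}x_3 - \tfrac{47}{4} modulo G:
  leading term x_2x_3: subtract (7)·g_2 from 7x_2x_3 - \tfrac{63}{4}x_2 + \tfrac{63}{8}x_3 - \tfrac{47}{4} → -7x_2 + 4
  leading term x_2: no divisor's leading term divides it; move -7x_2 to the remainder.
  leading term 1: no divisor's leading term divides it; move 4 to the remainder.
  normal form = -7x_2 + 4.
The normal form is nonzero, so p ∉ I. Since p minus its normal form lies in I, I + (p) = I + (r) where r = -7x_2 + 4; decide whether this ideal is the whole ring.
Run Buchberger on G together with r (pairs among the g_i already reduce to 0 since G is a Gröbner basis):
g_1 = x_1 + \tfrac{4}{3}x_3 - \tfrac{5}{3}, LT = x_1.
g_2 = x_2x_3 - \tfrac{5}{4}x_2 + \tfrac{9}{8}x_3 - \tfrac{9}{4}, LT = x_2x_3.
r = -7x_2 + 4, LT = x_2.

S(g_2,r): lcm = x_2x_3. S = -\tfrac{5}{4}x_2 + \tfrac{95}{56}x_3 - \tfrac{9}{4}.
  reduce S modulo (g_1, g_2, r):
  remainder \tfrac{95}{56}x_3 - \tfrac{83}{28} ≠ 0; add m_4 = \tfrac{95}{56}x_3 - \tfrac{83}{28} to the basis.

The other S-polynomials (S(g_1,g_2), S(g_1,r), S(g_1,m_4), S(g_2,m_4), S(r,m_4)) all reduce to 0 modulo the current basis, so we have a Gröbner basis.
Inter-reduce: drop elements whose leading term is divisible by another's, tail-reduce, and make monic.
Reduced Gröbner basis: {x_1 + \tfrac{63}{95}, x_2 - \tfrac{4}{7}, x_3 - \tfrac{166}{95}}.
The reduced Gröbner basis of I + (p) is {x_1 + \tfrac{63}{95}, x_2 - \tfrac{4}{7}, x_3 - \tfrac{166}{95}} ≠ {1}, a proper ideal, so the enlarged system stays consistent: p is independent of I, with normal form -7x_2 + 4.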